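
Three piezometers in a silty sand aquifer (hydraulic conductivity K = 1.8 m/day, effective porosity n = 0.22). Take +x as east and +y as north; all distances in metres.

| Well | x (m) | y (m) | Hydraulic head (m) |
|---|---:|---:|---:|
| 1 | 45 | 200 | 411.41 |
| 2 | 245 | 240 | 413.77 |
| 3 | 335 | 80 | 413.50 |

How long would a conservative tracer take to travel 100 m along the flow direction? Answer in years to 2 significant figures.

Differences from 1: to 2 (Δx, Δy, Δh) = (200, 40, +2.36); to 3 = (290, -120, +2.09).
Determinant of the coordinate differences = 200·(-120) − 290·40 = -35600.
∂h/∂x = [(+2.36)·(-120) − (+2.09)·40] / -35600 = +0.01030
∂h/∂y = [200·(+2.09) − 290·(+2.36)] / -35600 = +0.007483
|∇h| = √(0.01030² + 0.007483²) = 0.01273
Seepage velocity v = K·i/n = 1.8 × 0.01273 / 0.22 = 0.1042 m/day.
t = 100 / 0.1042 = 959.7 days = 2.63 years.

2.6 years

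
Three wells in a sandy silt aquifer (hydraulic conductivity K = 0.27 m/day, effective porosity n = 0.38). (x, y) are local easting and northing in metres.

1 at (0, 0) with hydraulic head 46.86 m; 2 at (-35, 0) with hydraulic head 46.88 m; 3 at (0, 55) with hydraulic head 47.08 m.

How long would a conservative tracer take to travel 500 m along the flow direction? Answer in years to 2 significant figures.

480 years

∂h/∂x = (46.88 − 46.86) / (-35 − 0) = -0.0005714
∂h/∂y = (47.08 − 46.86) / (55 − 0) = +0.004000
|∇h| = √(-0.0005714² + 0.004000²) = 0.004041
Seepage velocity v = K·i/n = 0.27 × 0.004041 / 0.38 = 0.002871 m/day.
t = 500 / 0.002871 = 1.742e+05 days = 477 years.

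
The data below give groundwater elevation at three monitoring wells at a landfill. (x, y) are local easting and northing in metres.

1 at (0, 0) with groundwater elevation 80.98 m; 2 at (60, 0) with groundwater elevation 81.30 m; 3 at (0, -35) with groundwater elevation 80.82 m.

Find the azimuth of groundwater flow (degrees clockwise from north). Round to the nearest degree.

∂h/∂x = (81.30 − 80.98) / (60 − 0) = +0.005333
∂h/∂y = (80.82 − 80.98) / (-35 − 0) = +0.004571
Flow direction (−∇h) has components (-0.005333 E, -0.004571 N).
Azimuth = atan2(E, N) = atan2(-0.005333, -0.004571) = 229.4° ≈ 229°.

229°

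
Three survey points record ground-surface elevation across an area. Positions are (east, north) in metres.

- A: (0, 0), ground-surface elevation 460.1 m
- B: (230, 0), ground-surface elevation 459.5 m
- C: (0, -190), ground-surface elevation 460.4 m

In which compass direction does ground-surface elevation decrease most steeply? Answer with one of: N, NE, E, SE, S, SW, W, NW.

∂z/∂x = (459.5 − 460.1) / (230 − 0) = -0.002609
∂z/∂y = (460.4 − 460.1) / (-190 − 0) = -0.001579
Steepest decrease is along −∇f = (+0.002609 E, +0.001579 N) → northeast.

NE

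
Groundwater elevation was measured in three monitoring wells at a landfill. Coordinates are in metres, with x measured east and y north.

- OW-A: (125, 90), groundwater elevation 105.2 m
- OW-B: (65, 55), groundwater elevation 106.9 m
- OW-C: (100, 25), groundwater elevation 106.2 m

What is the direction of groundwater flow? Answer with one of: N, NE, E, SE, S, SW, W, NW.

E

Differences from OW-A: to OW-B (Δx, Δy, Δh) = (-60, -35, +1.7); to OW-C = (-25, -65, +1.0).
Solve a·Δx + b·Δy = Δh: det = (-60)·(-65) − (-25)·(-35) = 3025.
∂h/∂x = [(+1.7)·(-65) − (+1.0)·(-35)] / 3025 = -0.02496
∂h/∂y = [(-60)·(+1.0) − (-25)·(+1.7)] / 3025 = -0.005785
Flow = −∇h = (+0.02496 east, +0.005785 north), which points east.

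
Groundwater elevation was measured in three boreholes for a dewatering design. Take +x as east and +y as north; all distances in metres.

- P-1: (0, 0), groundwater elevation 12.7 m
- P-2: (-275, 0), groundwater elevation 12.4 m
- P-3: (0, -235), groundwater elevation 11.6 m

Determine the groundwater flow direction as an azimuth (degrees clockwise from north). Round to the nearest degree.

∂h/∂x = (12.4 − 12.7) / (-275 − 0) = +0.001091
∂h/∂y = (11.6 − 12.7) / (-235 − 0) = +0.004681
Flow direction (−∇h) has components (-0.001091 E, -0.004681 N).
Azimuth = atan2(E, N) = atan2(-0.001091, -0.004681) = 193.1° ≈ 193°.

193°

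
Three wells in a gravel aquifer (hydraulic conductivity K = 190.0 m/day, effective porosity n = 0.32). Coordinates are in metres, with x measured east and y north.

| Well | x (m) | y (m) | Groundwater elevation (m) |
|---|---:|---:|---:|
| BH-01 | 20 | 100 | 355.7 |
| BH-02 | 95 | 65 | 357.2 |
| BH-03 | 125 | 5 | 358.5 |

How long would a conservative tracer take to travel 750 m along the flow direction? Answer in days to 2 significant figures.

63 days

Taking BH-01 as reference: BH-02−BH-01 = (75, -35, +1.5); BH-03−BH-01 = (105, -95, +2.8).
Determinant of the coordinate differences = 75·(-95) − 105·(-35) = -3450.
∂h/∂x = [(+1.5)·(-95) − (+2.8)·(-35)] / -3450 = +0.01290
∂h/∂y = [75·(+2.8) − 105·(+1.5)] / -3450 = -0.01522
|∇h| = √(0.01290² + -0.01522²) = 0.01995
Seepage velocity v = K·i/n = 190.0 × 0.01995 / 0.32 = 11.85 m/day.
t = 750 / 11.85 = 63.29 days.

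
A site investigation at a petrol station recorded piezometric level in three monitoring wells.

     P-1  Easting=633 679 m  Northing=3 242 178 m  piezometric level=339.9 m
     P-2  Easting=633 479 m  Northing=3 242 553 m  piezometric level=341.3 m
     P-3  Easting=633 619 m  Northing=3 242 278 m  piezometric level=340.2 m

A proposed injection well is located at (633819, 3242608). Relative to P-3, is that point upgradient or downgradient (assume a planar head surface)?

upgradient

Taking P-1 as reference: P-2−P-1 = (-200, 375, +1.4); P-3−P-1 = (-60, 100, +0.3).
Determinant of the coordinate differences = (-200)·100 − (-60)·375 = 2500.
∂h/∂x = [(+1.4)·100 − (+0.3)·375] / 2500 = +0.01100
∂h/∂y = [(-200)·(+0.3) − (-60)·(+1.4)] / 2500 = +0.009600
Head at (633819, 3242608) = 339.9 + (+0.01100)·(140) + (+0.009600)·(430) = 345.57 m.
That is higher than the 340.2 m at P-3, so the point is upgradient.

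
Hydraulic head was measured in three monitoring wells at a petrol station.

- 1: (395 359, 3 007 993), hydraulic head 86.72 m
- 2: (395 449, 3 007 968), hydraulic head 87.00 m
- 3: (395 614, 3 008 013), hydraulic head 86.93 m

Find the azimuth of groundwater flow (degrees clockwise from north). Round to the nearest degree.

With h = a·x + b·y + c and 1 as origin, the differences give:
  90·a + (-25)·b = +0.28
  255·a + 20·b = +0.21
Eliminate b (×20 and ×(-25), subtract): 8175·a = 10.850 → a = ∂h/∂x = +0.001327
Back-substitute: b = ∂h/∂y = -0.006422.
Flow direction (−∇h) has components (-0.001327 E, +0.006422 N).
Azimuth = atan2(E, N) = atan2(-0.001327, +0.006422) = 348.3° ≈ 348°.

348°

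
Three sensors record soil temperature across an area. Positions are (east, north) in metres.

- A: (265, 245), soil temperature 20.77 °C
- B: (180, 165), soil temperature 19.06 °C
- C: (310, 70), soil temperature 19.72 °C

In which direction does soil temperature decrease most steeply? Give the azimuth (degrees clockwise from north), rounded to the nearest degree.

Taking A as reference: B−A = (-85, -80, -1.71); C−A = (45, -175, -1.05).
Solve a·Δx + b·Δy = ΔT: det = (-85)·(-175) − 45·(-80) = 18475.
∂T/∂x = [(-1.71)·(-175) − (-1.05)·(-80)] / 18475 = +0.01165
∂T/∂y = [(-85)·(-1.05) − 45·(-1.71)] / 18475 = +0.008996
Steepest decrease is along −∇f: components (-0.01165 E, -0.008996 N).
Azimuth = atan2(-0.01165, -0.008996) = 232.3° ≈ 232°.

232°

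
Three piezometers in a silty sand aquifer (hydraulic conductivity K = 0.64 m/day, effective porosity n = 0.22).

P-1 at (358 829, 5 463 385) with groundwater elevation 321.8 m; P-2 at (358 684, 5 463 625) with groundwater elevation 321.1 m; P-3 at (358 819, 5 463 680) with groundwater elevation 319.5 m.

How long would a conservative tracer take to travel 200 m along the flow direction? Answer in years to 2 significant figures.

16 years

Taking P-1 as reference: P-2−P-1 = (-145, 240, -0.7); P-3−P-1 = (-10, 295, -2.3).
Determinant of the coordinate differences = (-145)·295 − (-10)·240 = -40375.
∂h/∂x = [(-0.7)·295 − (-2.3)·240] / -40375 = -0.008557
∂h/∂y = [(-145)·(-2.3) − (-10)·(-0.7)] / -40375 = -0.008087
|∇h| = √(-0.008557² + -0.008087²) = 0.01177
Seepage velocity v = K·i/n = 0.64 × 0.01177 / 0.22 = 0.03424 m/day.
t = 200 / 0.03424 = 5841 days = 16 years.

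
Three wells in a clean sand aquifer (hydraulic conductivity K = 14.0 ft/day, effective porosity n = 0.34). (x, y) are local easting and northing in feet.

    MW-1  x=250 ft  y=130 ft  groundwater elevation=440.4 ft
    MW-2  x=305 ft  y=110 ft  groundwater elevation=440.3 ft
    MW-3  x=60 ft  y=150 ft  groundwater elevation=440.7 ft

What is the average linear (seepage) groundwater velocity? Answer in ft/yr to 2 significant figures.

Taking MW-1 as reference: MW-2−MW-1 = (55, -20, -0.1); MW-3−MW-1 = (-190, 20, +0.3).
Determinant of the coordinate differences = 55·20 − (-190)·(-20) = -2700.
∂h/∂x = [(-0.1)·20 − (+0.3)·(-20)] / -2700 = -0.001481
∂h/∂y = [55·(+0.3) − (-190)·(-0.1)] / -2700 = +0.0009259
|∇h| = √(-0.001481² + 0.0009259²) = 0.001747
Seepage velocity v = K·i/n = 14.0 × 0.001747 / 0.34 = 0.07194 ft/day = 26.28 ft/yr.

26 ft/yr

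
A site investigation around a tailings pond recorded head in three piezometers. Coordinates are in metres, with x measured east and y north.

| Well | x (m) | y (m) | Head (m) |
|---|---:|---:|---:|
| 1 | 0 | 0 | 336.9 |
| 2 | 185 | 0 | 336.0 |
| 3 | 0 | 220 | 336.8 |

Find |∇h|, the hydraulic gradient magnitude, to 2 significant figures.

0.0049

∂h/∂x = (336.0 − 336.9) / (185 − 0) = -0.004865
∂h/∂y = (336.8 − 336.9) / (220 − 0) = -0.0004545
|∇h| = √(-0.004865² + -0.0004545²) = 0.004886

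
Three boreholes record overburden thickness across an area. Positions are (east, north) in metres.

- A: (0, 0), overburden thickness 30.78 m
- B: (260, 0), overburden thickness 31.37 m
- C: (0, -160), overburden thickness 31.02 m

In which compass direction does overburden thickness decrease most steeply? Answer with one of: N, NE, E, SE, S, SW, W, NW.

NW

∂d/∂x = (31.37 − 30.78) / (260 − 0) = +0.002269
∂d/∂y = (31.02 − 30.78) / (-160 − 0) = -0.001500
Steepest decrease is along −∇f = (-0.002269 E, +0.001500 N) → northwest.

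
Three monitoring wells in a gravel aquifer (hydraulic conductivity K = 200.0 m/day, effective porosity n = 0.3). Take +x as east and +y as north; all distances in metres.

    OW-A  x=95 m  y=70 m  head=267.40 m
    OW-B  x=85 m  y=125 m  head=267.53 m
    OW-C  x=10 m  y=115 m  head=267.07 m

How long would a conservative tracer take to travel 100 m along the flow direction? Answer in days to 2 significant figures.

23 days

Taking OW-A as reference: OW-B−OW-A = (-10, 55, +0.13); OW-C−OW-A = (-85, 45, -0.33).
Solve a·Δx + b·Δy = Δh: det = (-10)·45 − (-85)·55 = 4225.
∂h/∂x = [(+0.13)·45 − (-0.33)·55] / 4225 = +0.005680
∂h/∂y = [(-10)·(-0.33) − (-85)·(+0.13)] / 4225 = +0.003396
|∇h| = √(0.005680² + 0.003396²) = 0.006618
Seepage velocity v = K·i/n = 200.0 × 0.006618 / 0.3 = 4.412 m/day.
t = 100 / 4.412 = 22.67 days.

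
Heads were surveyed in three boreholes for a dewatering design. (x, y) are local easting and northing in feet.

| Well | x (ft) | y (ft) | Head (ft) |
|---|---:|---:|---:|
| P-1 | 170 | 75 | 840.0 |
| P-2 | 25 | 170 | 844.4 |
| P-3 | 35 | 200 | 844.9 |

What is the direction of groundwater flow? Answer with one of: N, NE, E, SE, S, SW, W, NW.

SE

With h = a·x + b·y + c and P-1 as origin, the differences give:
  (-145)·a + 95·b = +4.4
  (-135)·a + 125·b = +4.9
Eliminate b (×125 and ×95, subtract): -5300·a = 84.50 → a = ∂h/∂x = -0.01594
Back-substitute: b = ∂h/∂y = +0.02198.
Flow = −∇h = (+0.01594 east, -0.02198 north), which points southeast.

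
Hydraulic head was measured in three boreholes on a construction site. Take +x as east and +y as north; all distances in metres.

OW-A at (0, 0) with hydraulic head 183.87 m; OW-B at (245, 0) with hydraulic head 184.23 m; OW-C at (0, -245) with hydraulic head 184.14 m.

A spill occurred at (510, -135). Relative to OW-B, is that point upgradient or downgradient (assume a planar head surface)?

upgradient

∂h/∂x = (184.23 − 183.87) / (245 − 0) = +0.001469
∂h/∂y = (184.14 − 183.87) / (-245 − 0) = -0.001102
Head at (510, -135) = 183.87 + (+0.001469)·(510) + (-0.001102)·(-135) = 184.77 m.
That is higher than the 184.23 m at OW-B, so the point is upgradient.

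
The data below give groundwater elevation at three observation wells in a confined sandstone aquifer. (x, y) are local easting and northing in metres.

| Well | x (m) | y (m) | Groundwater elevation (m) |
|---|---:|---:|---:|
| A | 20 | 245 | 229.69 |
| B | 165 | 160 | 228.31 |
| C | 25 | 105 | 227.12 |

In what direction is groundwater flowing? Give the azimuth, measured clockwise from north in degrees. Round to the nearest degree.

Differences from A: to B (Δx, Δy, Δh) = (145, -85, -1.38); to C = (5, -140, -2.57).
Determinant of the coordinate differences = 145·(-140) − 5·(-85) = -19875.
∂h/∂x = [(-1.38)·(-140) − (-2.57)·(-85)] / -19875 = +0.001270
∂h/∂y = [145·(-2.57) − 5·(-1.38)] / -19875 = +0.01840
Flow direction (−∇h) has components (-0.001270 E, -0.01840 N).
Azimuth = atan2(E, N) = atan2(-0.001270, -0.01840) = 183.9° ≈ 184°.

184°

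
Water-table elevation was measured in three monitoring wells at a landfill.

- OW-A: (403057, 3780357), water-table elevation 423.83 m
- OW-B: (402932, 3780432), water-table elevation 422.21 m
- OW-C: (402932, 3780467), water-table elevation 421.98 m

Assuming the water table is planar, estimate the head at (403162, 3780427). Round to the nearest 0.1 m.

With h = a·x + b·y + c and OW-A as origin, the differences give:
  (-125)·a + 75·b = -1.62
  (-125)·a + 110·b = -1.85
Eliminate b (×110 and ×75, subtract): -4375·a = -39.450 → a = ∂h/∂x = +0.009017
Back-substitute: b = ∂h/∂y = -0.006571.
h(403162, 3780427) = 423.83 + (+0.009017)·(105) + (-0.006571)·(70) = 423.83 +0.947 -0.460 = 424.317 m.

424.3 m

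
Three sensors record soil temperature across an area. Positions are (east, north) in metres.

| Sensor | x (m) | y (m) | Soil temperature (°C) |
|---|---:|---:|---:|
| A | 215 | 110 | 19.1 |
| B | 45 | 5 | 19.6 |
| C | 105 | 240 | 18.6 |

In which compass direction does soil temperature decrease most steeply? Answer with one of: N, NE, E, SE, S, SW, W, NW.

N

With T = a·x + b·y + c and A as origin, the differences give:
  (-170)·a + (-105)·b = +0.5
  (-110)·a + 130·b = -0.5
Eliminate b (×130 and ×(-105), subtract): -33650·a = 12.50 → a = ∂T/∂x = -0.0003715
Back-substitute: b = ∂T/∂y = -0.004160.
Steepest decrease is along −∇f = (+0.0003715 E, +0.004160 N) → north.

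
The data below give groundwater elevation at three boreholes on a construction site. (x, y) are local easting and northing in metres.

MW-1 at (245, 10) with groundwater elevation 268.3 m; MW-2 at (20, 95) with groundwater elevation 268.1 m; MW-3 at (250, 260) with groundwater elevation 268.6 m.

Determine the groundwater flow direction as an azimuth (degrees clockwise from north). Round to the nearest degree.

229°

With h = a·x + b·y + c and MW-1 as origin, the differences give:
  (-225)·a + 85·b = -0.2
  5·a + 250·b = +0.3
Eliminate b (×250 and ×85, subtract): -56675·a = -75.50 → a = ∂h/∂x = +0.001332
Back-substitute: b = ∂h/∂y = +0.001173.
Flow direction (−∇h) has components (-0.001332 E, -0.001173 N).
Azimuth = atan2(E, N) = atan2(-0.001332, -0.001173) = 228.6° ≈ 229°.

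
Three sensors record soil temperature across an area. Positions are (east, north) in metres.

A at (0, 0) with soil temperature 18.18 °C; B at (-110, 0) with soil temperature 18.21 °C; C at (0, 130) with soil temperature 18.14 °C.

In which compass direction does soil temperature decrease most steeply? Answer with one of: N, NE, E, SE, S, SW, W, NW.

∂T/∂x = (18.21 − 18.18) / (-110 − 0) = -0.0002727
∂T/∂y = (18.14 − 18.18) / (130 − 0) = -0.0003077
Steepest decrease is along −∇f = (+0.0002727 E, +0.0003077 N) → northeast.

NE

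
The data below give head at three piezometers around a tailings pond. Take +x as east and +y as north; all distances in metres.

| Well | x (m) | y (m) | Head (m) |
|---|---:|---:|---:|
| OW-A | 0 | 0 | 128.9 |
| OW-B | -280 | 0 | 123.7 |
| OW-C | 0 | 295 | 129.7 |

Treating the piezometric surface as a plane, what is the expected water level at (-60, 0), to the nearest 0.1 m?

127.8 m

∂h/∂x = (123.7 − 128.9) / (-280 − 0) = +0.01857
∂h/∂y = (129.7 − 128.9) / (295 − 0) = +0.002712
h(-60, 0) = 128.9 + (+0.01857)·(-60) + (+0.002712)·(0) = 128.9 -1.114 +0.000 = 127.786 m.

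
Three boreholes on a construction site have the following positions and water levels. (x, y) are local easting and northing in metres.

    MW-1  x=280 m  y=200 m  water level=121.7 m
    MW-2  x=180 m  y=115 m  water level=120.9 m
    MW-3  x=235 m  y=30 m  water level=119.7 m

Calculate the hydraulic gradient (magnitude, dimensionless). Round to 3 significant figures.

Differences from MW-1: to MW-2 (Δx, Δy, Δh) = (-100, -85, -0.8); to MW-3 = (-45, -170, -2.0).
Determinant of the coordinate differences = (-100)·(-170) − (-45)·(-85) = 13175.
∂h/∂x = [(-0.8)·(-170) − (-2.0)·(-85)] / 13175 = -0.002581
∂h/∂y = [(-100)·(-2.0) − (-45)·(-0.8)] / 13175 = +0.01245
|∇h| = √(-0.002581² + 0.01245²) = 0.01271

0.0127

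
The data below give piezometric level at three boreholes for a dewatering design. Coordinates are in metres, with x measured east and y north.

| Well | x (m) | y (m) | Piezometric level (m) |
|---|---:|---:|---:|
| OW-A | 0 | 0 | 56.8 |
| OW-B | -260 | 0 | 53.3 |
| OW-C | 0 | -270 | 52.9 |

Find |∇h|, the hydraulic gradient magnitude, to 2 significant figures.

0.020

∂h/∂x = (53.3 − 56.8) / (-260 − 0) = +0.01346
∂h/∂y = (52.9 − 56.8) / (-270 − 0) = +0.01444
|∇h| = √(0.01346² + 0.01444²) = 0.01974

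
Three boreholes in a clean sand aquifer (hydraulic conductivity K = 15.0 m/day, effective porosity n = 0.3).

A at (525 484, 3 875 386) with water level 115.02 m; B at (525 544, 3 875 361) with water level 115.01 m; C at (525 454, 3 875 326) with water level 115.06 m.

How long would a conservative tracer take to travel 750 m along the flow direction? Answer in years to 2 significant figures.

68 years

Taking A as reference: B−A = (60, -25, -0.01); C−A = (-30, -60, +0.04).
Solve a·Δx + b·Δy = Δh: det = 60·(-60) − (-30)·(-25) = -4350.
∂h/∂x = [(-0.01)·(-60) − (+0.04)·(-25)] / -4350 = -0.0003678
∂h/∂y = [60·(+0.04) − (-30)·(-0.01)] / -4350 = -0.0004828
|∇h| = √(-0.0003678² + -0.0004828²) = 0.0006069
Seepage velocity v = K·i/n = 15.0 × 0.0006069 / 0.3 = 0.03034 m/day.
t = 750 / 0.03034 = 2.472e+04 days = 67.7 years.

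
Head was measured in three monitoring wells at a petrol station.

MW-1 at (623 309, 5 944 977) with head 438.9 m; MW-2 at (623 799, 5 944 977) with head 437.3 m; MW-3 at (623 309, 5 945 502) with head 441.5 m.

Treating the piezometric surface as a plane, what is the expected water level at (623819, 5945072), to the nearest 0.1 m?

∂h/∂x = (437.3 − 438.9) / (623799 − 623309) = -0.003265
∂h/∂y = (441.5 − 438.9) / (5945502 − 5944977) = +0.004952
h(623819, 5945072) = 438.9 + (-0.003265)·(510) + (+0.004952)·(95) = 438.9 -1.665 +0.470 = 437.705 m.

437.7 m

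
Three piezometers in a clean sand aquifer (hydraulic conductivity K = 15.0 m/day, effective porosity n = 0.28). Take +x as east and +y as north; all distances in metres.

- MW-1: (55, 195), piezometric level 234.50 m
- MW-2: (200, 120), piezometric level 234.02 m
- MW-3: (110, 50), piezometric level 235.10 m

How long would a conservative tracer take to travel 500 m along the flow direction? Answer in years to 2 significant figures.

Differences from MW-1: to MW-2 (Δx, Δy, Δh) = (145, -75, -0.48); to MW-3 = (55, -145, +0.60).
Determinant of the coordinate differences = 145·(-145) − 55·(-75) = -16900.
∂h/∂x = [(-0.48)·(-145) − (+0.60)·(-75)] / -16900 = -0.006781
∂h/∂y = [145·(+0.60) − 55·(-0.48)] / -16900 = -0.006710
|∇h| = √(-0.006781² + -0.006710²) = 0.00954
Seepage velocity v = K·i/n = 15.0 × 0.00954 / 0.28 = 0.5111 m/day.
t = 500 / 0.5111 = 978.3 days = 2.68 years.

2.7 years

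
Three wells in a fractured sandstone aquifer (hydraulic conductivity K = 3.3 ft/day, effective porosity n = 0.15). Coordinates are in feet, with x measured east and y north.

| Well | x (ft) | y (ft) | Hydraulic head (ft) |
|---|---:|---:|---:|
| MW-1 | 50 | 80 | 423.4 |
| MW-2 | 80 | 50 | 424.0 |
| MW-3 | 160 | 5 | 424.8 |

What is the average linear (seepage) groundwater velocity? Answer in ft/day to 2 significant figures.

0.51 ft/day

Differences from MW-1: to MW-2 (Δx, Δy, Δh) = (30, -30, +0.6); to MW-3 = (110, -75, +1.4).
Solve a·Δx + b·Δy = Δh: det = 30·(-75) − 110·(-30) = 1050.
∂h/∂x = [(+0.6)·(-75) − (+1.4)·(-30)] / 1050 = -0.002857
∂h/∂y = [30·(+1.4) − 110·(+0.6)] / 1050 = -0.02286
|∇h| = √(-0.002857² + -0.02286²) = 0.02304
Seepage velocity v = K·i/n = 3.3 × 0.02304 / 0.15 = 0.5069 ft/day.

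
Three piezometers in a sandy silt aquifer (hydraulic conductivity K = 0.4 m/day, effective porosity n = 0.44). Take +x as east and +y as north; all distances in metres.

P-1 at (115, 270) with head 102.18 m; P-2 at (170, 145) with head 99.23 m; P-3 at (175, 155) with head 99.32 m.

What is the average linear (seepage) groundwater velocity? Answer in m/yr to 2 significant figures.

Differences from P-1: to P-2 (Δx, Δy, Δh) = (55, -125, -2.95); to P-3 = (60, -115, -2.86).
Determinant of the coordinate differences = 55·(-115) − 60·(-125) = 1175.
∂h/∂x = [(-2.95)·(-115) − (-2.86)·(-125)] / 1175 = -0.01553
∂h/∂y = [55·(-2.86) − 60·(-2.95)] / 1175 = +0.01677
|∇h| = √(-0.01553² + 0.01677²) = 0.02286
Seepage velocity v = K·i/n = 0.4 × 0.02286 / 0.44 = 0.02078 m/day = 7.59 m/yr.

7.6 m/yr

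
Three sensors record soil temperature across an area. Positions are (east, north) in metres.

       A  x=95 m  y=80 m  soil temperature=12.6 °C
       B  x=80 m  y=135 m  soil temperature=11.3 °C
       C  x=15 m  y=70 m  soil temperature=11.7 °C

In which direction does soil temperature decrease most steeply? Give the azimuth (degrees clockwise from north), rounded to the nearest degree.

Differences from A: to B (Δx, Δy, Δh) = (-15, 55, -1.3); to C = (-80, -10, -0.9).
Determinant of the coordinate differences = (-15)·(-10) − (-80)·55 = 4550.
∂T/∂x = [(-1.3)·(-10) − (-0.9)·55] / 4550 = +0.01374
∂T/∂y = [(-15)·(-0.9) − (-80)·(-1.3)] / 4550 = -0.01989
Steepest decrease is along −∇f: components (-0.01374 E, +0.01989 N).
Azimuth = atan2(-0.01374, +0.01989) = 325.4° ≈ 325°.

325°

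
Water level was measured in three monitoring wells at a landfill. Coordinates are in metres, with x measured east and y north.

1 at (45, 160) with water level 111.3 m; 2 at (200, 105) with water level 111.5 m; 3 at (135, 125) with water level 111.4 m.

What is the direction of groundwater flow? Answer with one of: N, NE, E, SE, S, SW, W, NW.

SW

With h = a·x + b·y + c and 1 as origin, the differences give:
  155·a + (-55)·b = +0.2
  90·a + (-35)·b = +0.1
Eliminate b (×(-35) and ×(-55), subtract): -475·a = -1.50 → a = ∂h/∂x = +0.003158
Back-substitute: b = ∂h/∂y = +0.005263.
Flow = −∇h = (-0.003158 east, -0.005263 north), which points southwest.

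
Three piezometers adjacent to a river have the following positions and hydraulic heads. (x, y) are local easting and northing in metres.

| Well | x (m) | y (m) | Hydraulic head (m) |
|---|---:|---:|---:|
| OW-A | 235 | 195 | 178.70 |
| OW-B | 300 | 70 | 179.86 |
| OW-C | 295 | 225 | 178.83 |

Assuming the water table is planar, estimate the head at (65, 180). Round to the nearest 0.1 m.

177.9 m

With h = a·x + b·y + c and OW-A as origin, the differences give:
  65·a + (-125)·b = +1.16
  60·a + 30·b = +0.13
Eliminate b (×30 and ×(-125), subtract): 9450·a = 51.050 → a = ∂h/∂x = +0.005402
Back-substitute: b = ∂h/∂y = -0.006471.
h(65, 180) = 178.70 + (+0.005402)·(-170) + (-0.006471)·(-15) = 178.70 -0.918 +0.097 = 177.879 m.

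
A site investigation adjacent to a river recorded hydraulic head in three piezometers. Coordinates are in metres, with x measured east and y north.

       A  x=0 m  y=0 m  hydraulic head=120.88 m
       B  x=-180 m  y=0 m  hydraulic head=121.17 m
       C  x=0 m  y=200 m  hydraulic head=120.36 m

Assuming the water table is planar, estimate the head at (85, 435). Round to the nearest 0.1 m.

119.6 m

∂h/∂x = (121.17 − 120.88) / (-180 − 0) = -0.001611
∂h/∂y = (120.36 − 120.88) / (200 − 0) = -0.002600
h(85, 435) = 120.88 + (-0.001611)·(85) + (-0.002600)·(435) = 120.88 -0.137 -1.131 = 119.612 m.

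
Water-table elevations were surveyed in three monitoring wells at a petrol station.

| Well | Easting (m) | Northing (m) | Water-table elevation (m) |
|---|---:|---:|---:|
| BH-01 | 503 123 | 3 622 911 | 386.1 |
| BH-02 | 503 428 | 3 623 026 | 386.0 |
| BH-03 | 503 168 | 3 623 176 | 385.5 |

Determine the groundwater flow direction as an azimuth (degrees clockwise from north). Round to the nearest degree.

347°

Differences from BH-01: to BH-02 (Δx, Δy, Δh) = (305, 115, -0.1); to BH-03 = (45, 265, -0.6).
Solve a·Δx + b·Δy = Δh: det = 305·265 − 45·115 = 75650.
∂h/∂x = [(-0.1)·265 − (-0.6)·115] / 75650 = +0.0005618
∂h/∂y = [305·(-0.6) − 45·(-0.1)] / 75650 = -0.002360
Flow direction (−∇h) has components (-0.0005618 E, +0.002360 N).
Azimuth = atan2(E, N) = atan2(-0.0005618, +0.002360) = 346.6° ≈ 347°.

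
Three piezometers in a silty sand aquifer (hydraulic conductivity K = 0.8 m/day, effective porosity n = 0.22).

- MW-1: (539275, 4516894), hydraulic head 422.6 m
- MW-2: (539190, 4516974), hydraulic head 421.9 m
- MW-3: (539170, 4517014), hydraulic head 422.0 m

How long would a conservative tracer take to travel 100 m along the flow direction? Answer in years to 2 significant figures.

3.2 years

Three-point gradient (reference MW-1): Δ to MW-2 = (-85, 80, -0.7), Δ to MW-3 = (-105, 120, -0.6).
∂h/∂x = +0.02000, ∂h/∂y = +0.01250 (det = -1800).
|∇h| = √(0.02000² + 0.01250²) = 0.02358
Seepage velocity v = K·i/n = 0.8 × 0.02358 / 0.22 = 0.08575 m/day.
t = 100 / 0.08575 = 1166 days = 3.19 years.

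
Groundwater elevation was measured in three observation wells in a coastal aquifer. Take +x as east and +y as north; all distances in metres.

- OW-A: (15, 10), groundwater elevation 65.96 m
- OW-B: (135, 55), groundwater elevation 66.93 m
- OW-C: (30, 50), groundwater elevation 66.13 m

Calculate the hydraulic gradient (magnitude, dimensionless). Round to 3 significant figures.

Taking OW-A as reference: OW-B−OW-A = (120, 45, +0.97); OW-C−OW-A = (15, 40, +0.17).
Determinant of the coordinate differences = 120·40 − 15·45 = 4125.
∂h/∂x = [(+0.97)·40 − (+0.17)·45] / 4125 = +0.007552
∂h/∂y = [120·(+0.17) − 15·(+0.97)] / 4125 = +0.001418
|∇h| = √(0.007552² + 0.001418²) = 0.007684

0.00768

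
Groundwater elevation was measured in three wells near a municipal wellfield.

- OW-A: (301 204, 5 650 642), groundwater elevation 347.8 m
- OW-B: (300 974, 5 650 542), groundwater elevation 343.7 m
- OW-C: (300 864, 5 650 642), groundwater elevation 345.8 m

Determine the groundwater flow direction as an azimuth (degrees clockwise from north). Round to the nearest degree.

192°

With h = a·x + b·y + c and OW-A as origin, the differences give:
  (-230)·a + (-100)·b = -4.1
  (-340)·a + 0·b = -2.0
Eliminate b (×0 and ×(-100), subtract): -34000·a = -200.00 → a = ∂h/∂x = +0.005882
Back-substitute: b = ∂h/∂y = +0.02747.
Flow direction (−∇h) has components (-0.005882 E, -0.02747 N).
Azimuth = atan2(E, N) = atan2(-0.005882, -0.02747) = 192.1° ≈ 192°.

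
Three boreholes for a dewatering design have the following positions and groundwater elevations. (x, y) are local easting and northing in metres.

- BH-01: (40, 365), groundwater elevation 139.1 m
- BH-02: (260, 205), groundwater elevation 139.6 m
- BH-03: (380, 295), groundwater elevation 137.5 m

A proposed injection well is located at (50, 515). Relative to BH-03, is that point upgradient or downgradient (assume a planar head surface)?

With h = a·x + b·y + c and BH-01 as origin, the differences give:
  220·a + (-160)·b = +0.5
  340·a + (-70)·b = -1.6
Eliminate b (×(-70) and ×(-160), subtract): 39000·a = -291.00 → a = ∂h/∂x = -0.007462
Back-substitute: b = ∂h/∂y = -0.01338.
Head at (50, 515) = 139.1 + (-0.007462)·(10) + (-0.01338)·(150) = 137.02 m.
That is lower than the 137.5 m at BH-03, so the point is downgradient.

downgradient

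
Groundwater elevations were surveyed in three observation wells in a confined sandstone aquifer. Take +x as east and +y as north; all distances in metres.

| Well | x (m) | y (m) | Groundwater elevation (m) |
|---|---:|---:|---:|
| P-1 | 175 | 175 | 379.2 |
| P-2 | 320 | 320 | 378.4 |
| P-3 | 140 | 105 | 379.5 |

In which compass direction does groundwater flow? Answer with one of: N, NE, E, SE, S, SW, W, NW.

NE

Taking P-1 as reference: P-2−P-1 = (145, 145, -0.8); P-3−P-1 = (-35, -70, +0.3).
Determinant of the coordinate differences = 145·(-70) − (-35)·145 = -5075.
∂h/∂x = [(-0.8)·(-70) − (+0.3)·145] / -5075 = -0.002463
∂h/∂y = [145·(+0.3) − (-35)·(-0.8)] / -5075 = -0.003054
Flow = −∇h = (+0.002463 east, +0.003054 north), which points northeast.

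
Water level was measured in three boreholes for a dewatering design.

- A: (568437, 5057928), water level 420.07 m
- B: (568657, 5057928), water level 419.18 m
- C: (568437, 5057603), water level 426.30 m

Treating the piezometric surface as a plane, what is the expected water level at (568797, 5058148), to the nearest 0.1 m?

414.4 m

∂h/∂x = (419.18 − 420.07) / (568657 − 568437) = -0.004045
∂h/∂y = (426.30 − 420.07) / (5057603 − 5057928) = -0.01917
h(568797, 5058148) = 420.07 + (-0.004045)·(360) + (-0.01917)·(220) = 420.07 -1.456 -4.217 = 414.396 m.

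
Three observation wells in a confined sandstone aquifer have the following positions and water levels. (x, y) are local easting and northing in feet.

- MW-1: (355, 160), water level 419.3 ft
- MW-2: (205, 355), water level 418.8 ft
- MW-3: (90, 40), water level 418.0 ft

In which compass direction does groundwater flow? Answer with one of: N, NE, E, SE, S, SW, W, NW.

With h = a·x + b·y + c and MW-1 as origin, the differences give:
  (-150)·a + 195·b = -0.5
  (-265)·a + (-120)·b = -1.3
Eliminate b (×(-120) and ×195, subtract): 69675·a = 313.50 → a = ∂h/∂x = +0.004499
Back-substitute: b = ∂h/∂y = +0.0008970.
Flow = −∇h = (-0.004499 east, -0.0008970 north), which points west.

W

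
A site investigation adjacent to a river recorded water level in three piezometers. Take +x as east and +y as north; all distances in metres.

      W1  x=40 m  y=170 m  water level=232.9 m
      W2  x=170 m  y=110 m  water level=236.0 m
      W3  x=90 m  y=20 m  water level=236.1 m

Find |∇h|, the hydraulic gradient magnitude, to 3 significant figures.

0.0229

With h = a·x + b·y + c and W1 as origin, the differences give:
  130·a + (-60)·b = +3.1
  50·a + (-150)·b = +3.2
Eliminate b (×(-150) and ×(-60), subtract): -16500·a = -273.00 → a = ∂h/∂x = +0.01655
Back-substitute: b = ∂h/∂y = -0.01582.
|∇h| = √(0.01655² + -0.01582²) = 0.02289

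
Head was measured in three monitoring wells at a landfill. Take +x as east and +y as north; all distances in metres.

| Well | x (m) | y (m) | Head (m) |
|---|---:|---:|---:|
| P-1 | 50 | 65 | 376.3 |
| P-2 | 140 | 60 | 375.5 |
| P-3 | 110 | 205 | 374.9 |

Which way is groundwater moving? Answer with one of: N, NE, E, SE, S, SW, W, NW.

NE

Taking P-1 as reference: P-2−P-1 = (90, -5, -0.8); P-3−P-1 = (60, 140, -1.4).
Solve a·Δx + b·Δy = Δh: det = 90·140 − 60·(-5) = 12900.
∂h/∂x = [(-0.8)·140 − (-1.4)·(-5)] / 12900 = -0.009225
∂h/∂y = [90·(-1.4) − 60·(-0.8)] / 12900 = -0.006047
Flow = −∇h = (+0.009225 east, +0.006047 north), which points northeast.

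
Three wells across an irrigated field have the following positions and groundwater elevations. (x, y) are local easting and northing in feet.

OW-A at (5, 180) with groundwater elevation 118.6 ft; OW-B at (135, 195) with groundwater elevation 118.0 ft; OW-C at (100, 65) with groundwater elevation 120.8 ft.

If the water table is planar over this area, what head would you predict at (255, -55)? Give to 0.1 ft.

123.0 ft

With h = a·x + b·y + c and OW-A as origin, the differences give:
  130·a + 15·b = -0.6
  95·a + (-115)·b = +2.2
Eliminate b (×(-115) and ×15, subtract): -16375·a = 36.00 → a = ∂h/∂x = -0.002198
Back-substitute: b = ∂h/∂y = -0.02095.
h(255, -55) = 118.6 + (-0.002198)·(250) + (-0.02095)·(-235) = 118.6 -0.550 +4.922 = 122.973 ft.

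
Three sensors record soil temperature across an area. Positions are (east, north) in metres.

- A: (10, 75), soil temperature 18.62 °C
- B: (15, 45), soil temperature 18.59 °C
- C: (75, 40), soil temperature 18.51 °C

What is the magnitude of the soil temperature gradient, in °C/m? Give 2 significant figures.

With T = a·x + b·y + c and A as origin, the differences give:
  5·a + (-30)·b = -0.03
  65·a + (-35)·b = -0.11
Eliminate b (×(-35) and ×(-30), subtract): 1775·a = -2.250 → a = ∂T/∂x = -0.001268
Back-substitute: b = ∂T/∂y = +0.0007887.
|∇f| = √(-0.001268² + 0.0007887²) = 0.001493 °C/m

0.0015 °C/m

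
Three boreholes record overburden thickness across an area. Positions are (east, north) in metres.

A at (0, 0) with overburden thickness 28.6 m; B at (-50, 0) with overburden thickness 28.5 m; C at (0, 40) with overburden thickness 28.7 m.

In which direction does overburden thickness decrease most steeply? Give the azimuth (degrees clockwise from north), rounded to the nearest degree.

∂d/∂x = (28.5 − 28.6) / (-50 − 0) = +0.002000
∂d/∂y = (28.7 − 28.6) / (40 − 0) = +0.002500
Steepest decrease is along −∇f: components (-0.002000 E, -0.002500 N).
Azimuth = atan2(-0.002000, -0.002500) = 218.7° ≈ 219°.

219°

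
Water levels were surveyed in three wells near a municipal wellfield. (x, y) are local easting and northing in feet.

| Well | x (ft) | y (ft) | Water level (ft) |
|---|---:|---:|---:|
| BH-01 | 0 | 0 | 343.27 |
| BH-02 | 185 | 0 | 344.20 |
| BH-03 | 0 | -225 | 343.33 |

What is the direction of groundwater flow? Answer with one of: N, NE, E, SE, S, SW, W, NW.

W

∂h/∂x = (344.20 − 343.27) / (185 − 0) = +0.005027
∂h/∂y = (343.33 − 343.27) / (-225 − 0) = -0.0002667
Flow = −∇h = (-0.005027 east, +0.0002667 north), which points west.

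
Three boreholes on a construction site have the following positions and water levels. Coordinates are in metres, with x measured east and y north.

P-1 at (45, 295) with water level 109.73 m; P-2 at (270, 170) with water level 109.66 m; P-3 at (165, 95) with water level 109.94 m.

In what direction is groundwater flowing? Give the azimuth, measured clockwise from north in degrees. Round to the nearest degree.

Differences from P-1: to P-2 (Δx, Δy, Δh) = (225, -125, -0.07); to P-3 = (120, -200, +0.21).
Solve a·Δx + b·Δy = Δh: det = 225·(-200) − 120·(-125) = -30000.
∂h/∂x = [(-0.07)·(-200) − (+0.21)·(-125)] / -30000 = -0.001342
∂h/∂y = [225·(+0.21) − 120·(-0.07)] / -30000 = -0.001855
Flow direction (−∇h) has components (+0.001342 E, +0.001855 N).
Azimuth = atan2(E, N) = atan2(+0.001342, +0.001855) = 35.9° ≈ 036°.

036°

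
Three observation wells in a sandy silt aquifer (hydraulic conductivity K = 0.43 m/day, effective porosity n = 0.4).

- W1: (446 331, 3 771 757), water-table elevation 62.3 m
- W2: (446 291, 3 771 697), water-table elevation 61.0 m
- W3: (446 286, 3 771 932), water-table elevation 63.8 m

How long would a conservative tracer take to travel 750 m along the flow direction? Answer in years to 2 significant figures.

100 years

Differences from W1: to W2 (Δx, Δy, Δh) = (-40, -60, -1.3); to W3 = (-45, 175, +1.5).
Solve a·Δx + b·Δy = Δh: det = (-40)·175 − (-45)·(-60) = -9700.
∂h/∂x = [(-1.3)·175 − (+1.5)·(-60)] / -9700 = +0.01418
∂h/∂y = [(-40)·(+1.5) − (-45)·(-1.3)] / -9700 = +0.01222
|∇h| = √(0.01418² + 0.01222²) = 0.01872
Seepage velocity v = K·i/n = 0.43 × 0.01872 / 0.4 = 0.02012 m/day.
t = 750 / 0.02012 = 3.728e+04 days = 102 years.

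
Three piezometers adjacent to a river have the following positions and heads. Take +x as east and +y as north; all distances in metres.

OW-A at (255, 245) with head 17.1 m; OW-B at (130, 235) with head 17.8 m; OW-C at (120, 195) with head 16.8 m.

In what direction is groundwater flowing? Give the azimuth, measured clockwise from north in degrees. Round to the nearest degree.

164°

Differences from OW-A: to OW-B (Δx, Δy, Δh) = (-125, -10, +0.7); to OW-C = (-135, -50, -0.3).
Solve a·Δx + b·Δy = Δh: det = (-125)·(-50) − (-135)·(-10) = 4900.
∂h/∂x = [(+0.7)·(-50) − (-0.3)·(-10)] / 4900 = -0.007755
∂h/∂y = [(-125)·(-0.3) − (-135)·(+0.7)] / 4900 = +0.02694
Flow direction (−∇h) has components (+0.007755 E, -0.02694 N).
Azimuth = atan2(E, N) = atan2(+0.007755, -0.02694) = 163.9° ≈ 164°.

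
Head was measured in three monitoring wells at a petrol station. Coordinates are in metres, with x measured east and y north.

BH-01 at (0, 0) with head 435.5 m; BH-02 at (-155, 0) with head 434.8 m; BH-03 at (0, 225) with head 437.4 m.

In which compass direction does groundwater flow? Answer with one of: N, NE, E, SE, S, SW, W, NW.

SW

∂h/∂x = (434.8 − 435.5) / (-155 − 0) = +0.004516
∂h/∂y = (437.4 − 435.5) / (225 − 0) = +0.008444
Flow = −∇h = (-0.004516 east, -0.008444 north), which points southwest.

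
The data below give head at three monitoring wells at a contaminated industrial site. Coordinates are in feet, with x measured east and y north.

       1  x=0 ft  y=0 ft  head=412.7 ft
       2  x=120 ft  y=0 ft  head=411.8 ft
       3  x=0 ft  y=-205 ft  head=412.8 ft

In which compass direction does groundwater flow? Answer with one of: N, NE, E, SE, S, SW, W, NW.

∂h/∂x = (411.8 − 412.7) / (120 − 0) = -0.007500
∂h/∂y = (412.8 − 412.7) / (-205 − 0) = -0.0004878
Flow = −∇h = (+0.007500 east, +0.0004878 north), which points east.

E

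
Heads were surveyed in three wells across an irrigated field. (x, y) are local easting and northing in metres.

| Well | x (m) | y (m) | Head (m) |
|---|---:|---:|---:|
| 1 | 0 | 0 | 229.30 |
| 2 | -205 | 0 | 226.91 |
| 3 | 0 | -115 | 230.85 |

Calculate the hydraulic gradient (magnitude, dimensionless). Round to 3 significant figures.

∂h/∂x = (226.91 − 229.30) / (-205 − 0) = +0.01166
∂h/∂y = (230.85 − 229.30) / (-115 − 0) = -0.01348
|∇h| = √(0.01166² + -0.01348²) = 0.01782

0.0178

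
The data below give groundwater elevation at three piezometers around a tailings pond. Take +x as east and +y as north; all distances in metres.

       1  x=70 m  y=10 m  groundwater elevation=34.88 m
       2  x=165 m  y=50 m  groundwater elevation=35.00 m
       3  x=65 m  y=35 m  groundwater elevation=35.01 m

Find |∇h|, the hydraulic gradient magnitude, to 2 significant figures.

Three-point gradient (reference 1): Δ to 2 = (95, 40, +0.12), Δ to 3 = (-5, 25, +0.13).
∂h/∂x = -0.0008544, ∂h/∂y = +0.005029 (det = 2575).
|∇h| = √(-0.0008544² + 0.005029²) = 0.005101

0.0051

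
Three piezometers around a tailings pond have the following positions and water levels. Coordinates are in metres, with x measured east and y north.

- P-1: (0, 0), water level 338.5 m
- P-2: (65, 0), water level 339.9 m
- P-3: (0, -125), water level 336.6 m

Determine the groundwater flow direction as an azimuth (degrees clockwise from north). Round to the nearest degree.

235°

∂h/∂x = (339.9 − 338.5) / (65 − 0) = +0.02154
∂h/∂y = (336.6 − 338.5) / (-125 − 0) = +0.01520
Flow direction (−∇h) has components (-0.02154 E, -0.01520 N).
Azimuth = atan2(E, N) = atan2(-0.02154, -0.01520) = 234.8° ≈ 235°.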